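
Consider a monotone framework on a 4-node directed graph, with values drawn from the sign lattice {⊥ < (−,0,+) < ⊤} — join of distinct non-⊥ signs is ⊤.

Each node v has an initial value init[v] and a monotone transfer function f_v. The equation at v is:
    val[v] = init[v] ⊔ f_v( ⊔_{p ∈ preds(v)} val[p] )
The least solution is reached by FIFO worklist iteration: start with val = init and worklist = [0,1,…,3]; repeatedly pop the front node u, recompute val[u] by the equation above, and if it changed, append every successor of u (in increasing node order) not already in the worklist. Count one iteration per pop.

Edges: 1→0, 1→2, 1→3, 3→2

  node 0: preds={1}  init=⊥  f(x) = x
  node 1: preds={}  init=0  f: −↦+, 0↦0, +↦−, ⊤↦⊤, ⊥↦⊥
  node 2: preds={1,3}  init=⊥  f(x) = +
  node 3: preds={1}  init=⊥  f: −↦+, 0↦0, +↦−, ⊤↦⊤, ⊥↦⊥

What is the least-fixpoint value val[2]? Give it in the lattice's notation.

Worklist (5 pops):
  #1 pop 0: in=0 → 0 (was ⊥); enqueue []
  #2 pop 1: in=⊥ → 0 (no change)
  #3 pop 2: in=0 → + (was ⊥); enqueue []
  #4 pop 3: in=0 → 0 (was ⊥); enqueue [2]
  #5 pop 2: in=0 → + (no change)

Fixpoint:
  val[0] = 0
  val[1] = 0
  val[2] = +
  val[3] = 0

+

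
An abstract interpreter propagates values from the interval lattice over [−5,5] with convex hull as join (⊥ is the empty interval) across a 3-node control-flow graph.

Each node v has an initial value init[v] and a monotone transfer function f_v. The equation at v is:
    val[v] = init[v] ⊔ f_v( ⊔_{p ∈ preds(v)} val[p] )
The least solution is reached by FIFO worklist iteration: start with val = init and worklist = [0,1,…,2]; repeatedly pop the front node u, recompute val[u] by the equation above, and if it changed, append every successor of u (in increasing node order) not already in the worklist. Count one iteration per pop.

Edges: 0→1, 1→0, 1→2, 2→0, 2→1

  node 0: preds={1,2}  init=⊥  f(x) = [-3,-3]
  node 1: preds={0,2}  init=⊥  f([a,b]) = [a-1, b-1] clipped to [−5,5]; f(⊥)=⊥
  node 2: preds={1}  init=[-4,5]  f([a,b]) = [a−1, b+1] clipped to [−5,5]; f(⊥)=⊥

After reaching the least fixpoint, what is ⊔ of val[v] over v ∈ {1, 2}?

[-5,5]

Trace (5 dequeues):
  [1] u=0 | in [-4,5] | out [-3,-3] | prev ⊥ | push {}
  [2] u=1 | in [-4,5] | out [-5,4] | prev ⊥ | push {0}
  [3] u=2 | in [-5,4] | out [-5,5] | prev [-4,5] | push {1}
  [4] u=0 | in [-5,5] | out [-3,-3] | ==
  [5] u=1 | in [-5,5] | out [-5,4] | ==

Converged values:
  [0] [-3,-3]
  [1] [-5,4]
  [2] [-5,5]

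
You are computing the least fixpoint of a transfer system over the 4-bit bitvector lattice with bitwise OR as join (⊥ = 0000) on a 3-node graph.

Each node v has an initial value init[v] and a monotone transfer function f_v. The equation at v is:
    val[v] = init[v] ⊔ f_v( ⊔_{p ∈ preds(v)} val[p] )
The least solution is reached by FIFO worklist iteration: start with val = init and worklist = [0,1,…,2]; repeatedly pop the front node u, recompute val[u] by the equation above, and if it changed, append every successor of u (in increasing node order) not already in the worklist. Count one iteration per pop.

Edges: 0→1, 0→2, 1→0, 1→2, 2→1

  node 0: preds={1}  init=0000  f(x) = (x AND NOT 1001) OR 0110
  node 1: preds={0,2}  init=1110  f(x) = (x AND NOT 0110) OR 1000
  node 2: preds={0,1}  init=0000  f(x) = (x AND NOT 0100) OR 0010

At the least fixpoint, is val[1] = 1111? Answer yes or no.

Iteration log — 4 steps:
  step 1. node 0  ⊔preds=1110  new=0110  old=0000  +wl: 
  step 2. node 1  ⊔preds=0110  new=1110  stable
  step 3. node 2  ⊔preds=1110  new=1010  old=0000  +wl: 1
  step 4. node 1  ⊔preds=1110  new=1110  stable

Least fixpoint reached:
  node 0: 0110
  node 1: 1110
  node 2: 1010

no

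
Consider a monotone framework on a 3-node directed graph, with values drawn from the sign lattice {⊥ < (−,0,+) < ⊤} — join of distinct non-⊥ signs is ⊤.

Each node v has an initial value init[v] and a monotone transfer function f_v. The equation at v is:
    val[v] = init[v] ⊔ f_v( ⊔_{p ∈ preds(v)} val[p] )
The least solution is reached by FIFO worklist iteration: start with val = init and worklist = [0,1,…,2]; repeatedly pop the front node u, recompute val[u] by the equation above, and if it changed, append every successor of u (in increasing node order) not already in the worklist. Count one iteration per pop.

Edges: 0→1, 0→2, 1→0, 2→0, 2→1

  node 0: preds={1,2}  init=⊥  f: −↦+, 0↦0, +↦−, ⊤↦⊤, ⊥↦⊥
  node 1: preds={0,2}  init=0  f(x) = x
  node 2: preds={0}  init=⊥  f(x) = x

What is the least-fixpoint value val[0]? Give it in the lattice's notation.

Trace (5 dequeues):
  [1] u=0 | in 0 | out 0 | prev ⊥ | push {}
  [2] u=1 | in 0 | out 0 | ==
  [3] u=2 | in 0 | out 0 | prev ⊥ | push {0,1}
  [4] u=0 | in 0 | out 0 | ==
  [5] u=1 | in 0 | out 0 | ==

Converged values:
  [0] 0
  [1] 0
  [2] 0

0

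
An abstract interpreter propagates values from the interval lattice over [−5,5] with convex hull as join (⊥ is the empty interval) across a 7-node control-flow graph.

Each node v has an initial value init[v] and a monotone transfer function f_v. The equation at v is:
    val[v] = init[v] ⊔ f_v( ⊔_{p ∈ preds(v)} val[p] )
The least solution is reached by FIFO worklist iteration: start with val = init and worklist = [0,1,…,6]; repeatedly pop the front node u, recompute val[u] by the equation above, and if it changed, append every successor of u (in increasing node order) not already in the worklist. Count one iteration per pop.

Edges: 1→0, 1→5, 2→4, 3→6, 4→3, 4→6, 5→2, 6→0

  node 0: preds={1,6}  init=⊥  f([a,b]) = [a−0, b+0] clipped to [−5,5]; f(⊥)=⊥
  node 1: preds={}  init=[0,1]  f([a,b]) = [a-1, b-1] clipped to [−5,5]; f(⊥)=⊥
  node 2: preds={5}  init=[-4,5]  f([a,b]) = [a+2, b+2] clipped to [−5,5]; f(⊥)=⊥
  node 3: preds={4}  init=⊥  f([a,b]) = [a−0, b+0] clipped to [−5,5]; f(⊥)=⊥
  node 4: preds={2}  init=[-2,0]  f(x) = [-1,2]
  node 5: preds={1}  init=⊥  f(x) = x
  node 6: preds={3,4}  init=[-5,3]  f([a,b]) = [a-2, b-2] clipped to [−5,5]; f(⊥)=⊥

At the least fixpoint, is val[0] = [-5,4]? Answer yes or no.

Iteration log — 10 steps:
  step 1. node 0  ⊔preds=[-5,3]  new=[-5,3]  old=⊥  +wl: 
  step 2. node 1  ⊔preds=⊥  new=[0,1]  stable
  step 3. node 2  ⊔preds=⊥  new=[-4,5]  stable
  step 4. node 3  ⊔preds=[-2,0]  new=[-2,0]  old=⊥  +wl: 
  step 5. node 4  ⊔preds=[-4,5]  new=[-2,2]  old=[-2,0]  +wl: 3
  step 6. node 5  ⊔preds=[0,1]  new=[0,1]  old=⊥  +wl: 2
  step 7. node 6  ⊔preds=[-2,2]  new=[-5,3]  stable
  step 8. node 3  ⊔preds=[-2,2]  new=[-2,2]  old=[-2,0]  +wl: 6
  step 9. node 2  ⊔preds=[0,1]  new=[-4,5]  stable
  step 10. node 6  ⊔preds=[-2,2]  new=[-5,3]  stable

Least fixpoint reached:
  node 0: [-5,3]
  node 1: [0,1]
  node 2: [-4,5]
  node 3: [-2,2]
  node 4: [-2,2]
  node 5: [0,1]
  node 6: [-5,3]

no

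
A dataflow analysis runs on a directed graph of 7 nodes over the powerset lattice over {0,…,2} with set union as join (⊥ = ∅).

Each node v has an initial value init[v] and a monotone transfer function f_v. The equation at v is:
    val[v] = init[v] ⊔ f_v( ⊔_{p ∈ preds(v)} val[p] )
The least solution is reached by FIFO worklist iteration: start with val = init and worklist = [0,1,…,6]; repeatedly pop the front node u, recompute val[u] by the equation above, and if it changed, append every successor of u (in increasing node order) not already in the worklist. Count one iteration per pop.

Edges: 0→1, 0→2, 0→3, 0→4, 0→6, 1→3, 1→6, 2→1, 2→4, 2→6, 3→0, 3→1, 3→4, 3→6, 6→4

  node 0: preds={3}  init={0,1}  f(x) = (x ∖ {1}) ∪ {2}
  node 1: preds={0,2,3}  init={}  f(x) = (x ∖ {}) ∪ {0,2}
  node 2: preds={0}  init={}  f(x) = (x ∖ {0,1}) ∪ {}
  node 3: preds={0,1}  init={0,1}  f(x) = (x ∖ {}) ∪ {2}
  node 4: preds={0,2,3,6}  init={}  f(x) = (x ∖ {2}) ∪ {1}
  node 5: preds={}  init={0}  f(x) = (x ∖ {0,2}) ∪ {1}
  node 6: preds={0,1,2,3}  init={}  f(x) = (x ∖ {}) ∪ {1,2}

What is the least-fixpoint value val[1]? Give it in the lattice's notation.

{0,1,2}

Trace (10 dequeues):
  [1] u=0 | in {0,1} | out {0,1,2} | prev {0,1} | push {}
  [2] u=1 | in {0,1,2} | out {0,1,2} | prev {} | push {}
  [3] u=2 | in {0,1,2} | out {2} | prev {} | push {1}
  [4] u=3 | in {0,1,2} | out {0,1,2} | prev {0,1} | push {0}
  [5] u=4 | in {0,1,2} | out {0,1} | prev {} | push {}
  [6] u=5 | in {} | out {0,1} | prev {0} | push {}
  [7] u=6 | in {0,1,2} | out {0,1,2} | prev {} | push {4}
  [8] u=1 | in {0,1,2} | out {0,1,2} | ==
  [9] u=0 | in {0,1,2} | out {0,1,2} | ==
  [10] u=4 | in {0,1,2} | out {0,1} | ==

Converged values:
  [0] {0,1,2}
  [1] {0,1,2}
  [2] {2}
  [3] {0,1,2}
  [4] {0,1}
  [5] {0,1}
  [6] {0,1,2}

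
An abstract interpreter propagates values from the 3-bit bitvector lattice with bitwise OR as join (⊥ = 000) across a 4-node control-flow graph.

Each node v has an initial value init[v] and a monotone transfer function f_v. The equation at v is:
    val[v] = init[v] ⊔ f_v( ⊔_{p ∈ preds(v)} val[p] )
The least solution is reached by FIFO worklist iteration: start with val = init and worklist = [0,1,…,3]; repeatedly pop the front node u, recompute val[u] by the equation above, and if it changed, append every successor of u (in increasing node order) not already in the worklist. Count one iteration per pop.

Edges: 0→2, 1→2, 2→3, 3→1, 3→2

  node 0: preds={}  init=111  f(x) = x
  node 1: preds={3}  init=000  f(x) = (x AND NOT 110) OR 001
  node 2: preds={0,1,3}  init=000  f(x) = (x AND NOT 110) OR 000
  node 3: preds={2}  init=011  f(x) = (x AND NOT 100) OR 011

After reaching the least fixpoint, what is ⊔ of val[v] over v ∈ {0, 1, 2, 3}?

Iteration log — 4 steps:
  step 1. node 0  ⊔preds=000  new=111  stable
  step 2. node 1  ⊔preds=011  new=001  old=000  +wl: 
  step 3. node 2  ⊔preds=111  new=001  old=000  +wl: 
  step 4. node 3  ⊔preds=001  new=011  stable

Least fixpoint reached:
  node 0: 111
  node 1: 001
  node 2: 001
  node 3: 011

111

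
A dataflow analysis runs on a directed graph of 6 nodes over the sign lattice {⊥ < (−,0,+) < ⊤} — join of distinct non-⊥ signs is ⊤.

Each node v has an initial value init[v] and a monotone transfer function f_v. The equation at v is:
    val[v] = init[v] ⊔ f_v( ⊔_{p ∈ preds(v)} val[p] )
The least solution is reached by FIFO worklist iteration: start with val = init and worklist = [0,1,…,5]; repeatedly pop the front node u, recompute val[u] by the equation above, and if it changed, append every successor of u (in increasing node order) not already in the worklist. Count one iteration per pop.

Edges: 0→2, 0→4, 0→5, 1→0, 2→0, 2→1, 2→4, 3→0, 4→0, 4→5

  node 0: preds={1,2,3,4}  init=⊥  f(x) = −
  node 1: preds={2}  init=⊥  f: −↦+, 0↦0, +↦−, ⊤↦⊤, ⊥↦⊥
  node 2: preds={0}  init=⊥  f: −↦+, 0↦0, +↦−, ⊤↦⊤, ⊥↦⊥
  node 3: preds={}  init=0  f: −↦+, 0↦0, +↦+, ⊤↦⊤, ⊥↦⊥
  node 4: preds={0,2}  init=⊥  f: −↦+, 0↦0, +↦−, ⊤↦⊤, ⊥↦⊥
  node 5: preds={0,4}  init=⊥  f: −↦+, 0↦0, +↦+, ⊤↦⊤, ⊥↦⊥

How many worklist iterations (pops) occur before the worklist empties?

Worklist (9 pops):
  #1 pop 0: in=0 → − (was ⊥); enqueue []
  #2 pop 1: in=⊥ → ⊥ (no change)
  #3 pop 2: in=− → + (was ⊥); enqueue [0,1]
  #4 pop 3: in=⊥ → 0 (no change)
  #5 pop 4: in=⊤ → ⊤ (was ⊥); enqueue []
  #6 pop 5: in=⊤ → ⊤ (was ⊥); enqueue []
  #7 pop 0: in=⊤ → − (no change)
  #8 pop 1: in=+ → − (was ⊥); enqueue [0]
  #9 pop 0: in=⊤ → − (no change)

Fixpoint:
  val[0] = −
  val[1] = −
  val[2] = +
  val[3] = 0
  val[4] = ⊤
  val[5] = ⊤

9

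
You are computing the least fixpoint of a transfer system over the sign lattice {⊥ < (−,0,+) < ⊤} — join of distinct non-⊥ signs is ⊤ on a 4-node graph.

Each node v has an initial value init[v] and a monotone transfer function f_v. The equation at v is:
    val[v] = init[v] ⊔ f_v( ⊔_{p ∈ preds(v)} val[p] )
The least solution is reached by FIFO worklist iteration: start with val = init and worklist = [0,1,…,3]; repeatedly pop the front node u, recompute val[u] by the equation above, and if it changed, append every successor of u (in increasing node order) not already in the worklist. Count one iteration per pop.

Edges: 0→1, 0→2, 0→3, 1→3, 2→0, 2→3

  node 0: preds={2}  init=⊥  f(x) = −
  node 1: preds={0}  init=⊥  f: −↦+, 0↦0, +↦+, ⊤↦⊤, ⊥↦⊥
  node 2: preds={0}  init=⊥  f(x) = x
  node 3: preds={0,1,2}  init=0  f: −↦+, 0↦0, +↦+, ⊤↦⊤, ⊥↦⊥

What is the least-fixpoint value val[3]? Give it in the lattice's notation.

Worklist (5 pops):
  #1 pop 0: in=⊥ → − (was ⊥); enqueue []
  #2 pop 1: in=− → + (was ⊥); enqueue []
  #3 pop 2: in=− → − (was ⊥); enqueue [0]
  #4 pop 3: in=⊤ → ⊤ (was 0); enqueue []
  #5 pop 0: in=− → − (no change)

Fixpoint:
  val[0] = −
  val[1] = +
  val[2] = −
  val[3] = ⊤

⊤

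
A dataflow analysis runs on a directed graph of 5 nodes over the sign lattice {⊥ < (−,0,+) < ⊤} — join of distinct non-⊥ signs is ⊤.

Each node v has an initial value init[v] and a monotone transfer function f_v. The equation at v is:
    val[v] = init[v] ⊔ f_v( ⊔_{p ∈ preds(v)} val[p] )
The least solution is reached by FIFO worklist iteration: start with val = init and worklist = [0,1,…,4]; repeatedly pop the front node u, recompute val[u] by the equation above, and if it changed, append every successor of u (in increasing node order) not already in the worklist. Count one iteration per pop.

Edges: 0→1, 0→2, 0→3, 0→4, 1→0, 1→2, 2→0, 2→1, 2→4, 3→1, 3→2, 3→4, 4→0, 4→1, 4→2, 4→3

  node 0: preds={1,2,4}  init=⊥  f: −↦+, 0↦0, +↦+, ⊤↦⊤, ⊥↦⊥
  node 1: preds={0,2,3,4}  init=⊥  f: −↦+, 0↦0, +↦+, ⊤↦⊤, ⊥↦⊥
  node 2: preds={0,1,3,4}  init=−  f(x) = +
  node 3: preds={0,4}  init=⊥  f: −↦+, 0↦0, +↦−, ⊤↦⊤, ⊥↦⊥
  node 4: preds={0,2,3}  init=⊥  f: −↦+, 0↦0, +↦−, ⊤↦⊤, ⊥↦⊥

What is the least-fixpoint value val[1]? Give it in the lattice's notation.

Trace (12 dequeues):
  [1] u=0 | in − | out + | prev ⊥ | push {}
  [2] u=1 | in ⊤ | out ⊤ | prev ⊥ | push {0}
  [3] u=2 | in ⊤ | out ⊤ | prev − | push {1}
  [4] u=3 | in + | out − | prev ⊥ | push {2}
  [5] u=4 | in ⊤ | out ⊤ | prev ⊥ | push {3}
  [6] u=0 | in ⊤ | out ⊤ | prev + | push {4}
  [7] u=1 | in ⊤ | out ⊤ | ==
  [8] u=2 | in ⊤ | out ⊤ | ==
  [9] u=3 | in ⊤ | out ⊤ | prev − | push {1,2}
  [10] u=4 | in ⊤ | out ⊤ | ==
  [11] u=1 | in ⊤ | out ⊤ | ==
  [12] u=2 | in ⊤ | out ⊤ | ==

Converged values:
  [0] ⊤
  [1] ⊤
  [2] ⊤
  [3] ⊤
  [4] ⊤

⊤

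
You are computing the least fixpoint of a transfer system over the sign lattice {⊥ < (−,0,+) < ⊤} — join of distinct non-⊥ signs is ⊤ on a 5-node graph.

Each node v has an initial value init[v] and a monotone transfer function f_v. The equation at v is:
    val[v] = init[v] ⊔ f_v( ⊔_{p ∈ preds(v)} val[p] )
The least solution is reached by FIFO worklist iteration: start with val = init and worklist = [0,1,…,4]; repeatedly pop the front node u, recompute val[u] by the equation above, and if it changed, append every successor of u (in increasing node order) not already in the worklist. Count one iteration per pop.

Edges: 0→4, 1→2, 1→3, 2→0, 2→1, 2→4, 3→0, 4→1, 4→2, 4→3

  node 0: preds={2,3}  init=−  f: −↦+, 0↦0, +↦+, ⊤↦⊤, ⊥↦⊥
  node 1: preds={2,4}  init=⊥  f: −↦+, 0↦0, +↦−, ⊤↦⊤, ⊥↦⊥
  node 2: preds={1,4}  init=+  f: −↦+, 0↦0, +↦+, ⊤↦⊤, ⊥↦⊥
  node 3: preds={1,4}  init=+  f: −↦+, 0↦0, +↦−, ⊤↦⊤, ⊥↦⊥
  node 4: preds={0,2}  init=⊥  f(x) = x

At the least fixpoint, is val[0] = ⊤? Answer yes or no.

yes

Trace (11 dequeues):
  [1] u=0 | in + | out ⊤ | prev − | push {}
  [2] u=1 | in + | out − | prev ⊥ | push {}
  [3] u=2 | in − | out + | ==
  [4] u=3 | in − | out + | ==
  [5] u=4 | in ⊤ | out ⊤ | prev ⊥ | push {1,2,3}
  [6] u=1 | in ⊤ | out ⊤ | prev − | push {}
  [7] u=2 | in ⊤ | out ⊤ | prev + | push {0,1,4}
  [8] u=3 | in ⊤ | out ⊤ | prev + | push {}
  [9] u=0 | in ⊤ | out ⊤ | ==
  [10] u=1 | in ⊤ | out ⊤ | ==
  [11] u=4 | in ⊤ | out ⊤ | ==

Converged values:
  [0] ⊤
  [1] ⊤
  [2] ⊤
  [3] ⊤
  [4] ⊤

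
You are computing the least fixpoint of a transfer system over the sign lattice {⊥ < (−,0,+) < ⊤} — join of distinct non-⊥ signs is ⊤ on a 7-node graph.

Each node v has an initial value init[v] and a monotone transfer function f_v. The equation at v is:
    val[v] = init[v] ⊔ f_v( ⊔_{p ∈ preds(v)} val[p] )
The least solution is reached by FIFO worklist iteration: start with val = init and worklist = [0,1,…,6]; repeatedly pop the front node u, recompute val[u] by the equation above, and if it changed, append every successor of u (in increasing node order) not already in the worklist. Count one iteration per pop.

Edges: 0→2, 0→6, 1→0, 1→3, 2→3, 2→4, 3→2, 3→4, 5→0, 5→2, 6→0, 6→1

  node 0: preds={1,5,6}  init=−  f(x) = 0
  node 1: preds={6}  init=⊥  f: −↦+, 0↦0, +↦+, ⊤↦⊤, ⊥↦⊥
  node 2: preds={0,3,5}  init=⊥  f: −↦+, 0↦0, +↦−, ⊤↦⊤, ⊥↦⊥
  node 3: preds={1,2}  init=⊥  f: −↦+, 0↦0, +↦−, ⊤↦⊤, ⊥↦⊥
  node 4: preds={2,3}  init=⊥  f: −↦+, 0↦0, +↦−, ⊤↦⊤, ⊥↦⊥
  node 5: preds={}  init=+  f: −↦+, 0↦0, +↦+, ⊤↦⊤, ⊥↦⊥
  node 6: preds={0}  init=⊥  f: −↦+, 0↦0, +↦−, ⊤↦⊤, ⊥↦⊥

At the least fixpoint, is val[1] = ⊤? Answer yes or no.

yes

Trace (12 dequeues):
  [1] u=0 | in + | out ⊤ | prev − | push {}
  [2] u=1 | in ⊥ | out ⊥ | ==
  [3] u=2 | in ⊤ | out ⊤ | prev ⊥ | push {}
  [4] u=3 | in ⊤ | out ⊤ | prev ⊥ | push {2}
  [5] u=4 | in ⊤ | out ⊤ | prev ⊥ | push {}
  [6] u=5 | in ⊥ | out + | ==
  [7] u=6 | in ⊤ | out ⊤ | prev ⊥ | push {0,1}
  [8] u=2 | in ⊤ | out ⊤ | ==
  [9] u=0 | in ⊤ | out ⊤ | ==
  [10] u=1 | in ⊤ | out ⊤ | prev ⊥ | push {0,3}
  [11] u=0 | in ⊤ | out ⊤ | ==
  [12] u=3 | in ⊤ | out ⊤ | ==

Converged values:
  [0] ⊤
  [1] ⊤
  [2] ⊤
  [3] ⊤
  [4] ⊤
  [5] +
  [6] ⊤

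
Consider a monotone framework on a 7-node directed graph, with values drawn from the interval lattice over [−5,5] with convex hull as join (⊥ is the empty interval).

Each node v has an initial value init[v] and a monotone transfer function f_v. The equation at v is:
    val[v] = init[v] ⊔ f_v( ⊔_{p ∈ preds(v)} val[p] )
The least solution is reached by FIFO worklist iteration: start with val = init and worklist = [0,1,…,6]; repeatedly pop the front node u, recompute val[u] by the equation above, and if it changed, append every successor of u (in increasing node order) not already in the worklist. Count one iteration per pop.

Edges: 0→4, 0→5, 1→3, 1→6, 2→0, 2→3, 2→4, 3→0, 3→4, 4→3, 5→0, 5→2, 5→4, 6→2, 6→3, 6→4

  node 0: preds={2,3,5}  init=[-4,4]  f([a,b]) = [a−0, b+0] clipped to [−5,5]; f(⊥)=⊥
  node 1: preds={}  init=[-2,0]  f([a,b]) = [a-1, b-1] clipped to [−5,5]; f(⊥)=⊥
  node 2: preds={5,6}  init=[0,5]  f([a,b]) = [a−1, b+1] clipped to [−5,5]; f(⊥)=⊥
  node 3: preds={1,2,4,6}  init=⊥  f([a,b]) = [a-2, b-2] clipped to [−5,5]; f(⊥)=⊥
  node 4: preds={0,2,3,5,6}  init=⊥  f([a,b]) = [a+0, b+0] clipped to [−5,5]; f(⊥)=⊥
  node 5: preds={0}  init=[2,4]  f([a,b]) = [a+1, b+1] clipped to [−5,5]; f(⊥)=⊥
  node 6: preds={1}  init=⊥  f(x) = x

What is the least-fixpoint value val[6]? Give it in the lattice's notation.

[-2,0]

Worklist (20 pops):
  #1 pop 0: in=[0,5] → [-4,5] (was [-4,4]); enqueue []
  #2 pop 1: in=⊥ → [-2,0] (no change)
  #3 pop 2: in=[2,4] → [0,5] (no change)
  #4 pop 3: in=[-2,5] → [-4,3] (was ⊥); enqueue [0]
  #5 pop 4: in=[-4,5] → [-4,5] (was ⊥); enqueue [3]
  #6 pop 5: in=[-4,5] → [-3,5] (was [2,4]); enqueue [2,4]
  #7 pop 6: in=[-2,0] → [-2,0] (was ⊥); enqueue []
  #8 pop 0: in=[-4,5] → [-4,5] (no change)
  #9 pop 3: in=[-4,5] → [-5,3] (was [-4,3]); enqueue [0]
  #10 pop 2: in=[-3,5] → [-4,5] (was [0,5]); enqueue [3]
  #11 pop 4: in=[-5,5] → [-5,5] (was [-4,5]); enqueue []
  #12 pop 0: in=[-5,5] → [-5,5] (was [-4,5]); enqueue [4,5]
  #13 pop 3: in=[-5,5] → [-5,3] (no change)
  #14 pop 4: in=[-5,5] → [-5,5] (no change)
  #15 pop 5: in=[-5,5] → [-4,5] (was [-3,5]); enqueue [0,2,4]
  #16 pop 0: in=[-5,5] → [-5,5] (no change)
  #17 pop 2: in=[-4,5] → [-5,5] (was [-4,5]); enqueue [0,3]
  #18 pop 4: in=[-5,5] → [-5,5] (no change)
  #19 pop 0: in=[-5,5] → [-5,5] (no change)
  #20 pop 3: in=[-5,5] → [-5,3] (no change)

Fixpoint:
  val[0] = [-5,5]
  val[1] = [-2,0]
  val[2] = [-5,5]
  val[3] = [-5,3]
  val[4] = [-5,5]
  val[5] = [-4,5]
  val[6] = [-2,0]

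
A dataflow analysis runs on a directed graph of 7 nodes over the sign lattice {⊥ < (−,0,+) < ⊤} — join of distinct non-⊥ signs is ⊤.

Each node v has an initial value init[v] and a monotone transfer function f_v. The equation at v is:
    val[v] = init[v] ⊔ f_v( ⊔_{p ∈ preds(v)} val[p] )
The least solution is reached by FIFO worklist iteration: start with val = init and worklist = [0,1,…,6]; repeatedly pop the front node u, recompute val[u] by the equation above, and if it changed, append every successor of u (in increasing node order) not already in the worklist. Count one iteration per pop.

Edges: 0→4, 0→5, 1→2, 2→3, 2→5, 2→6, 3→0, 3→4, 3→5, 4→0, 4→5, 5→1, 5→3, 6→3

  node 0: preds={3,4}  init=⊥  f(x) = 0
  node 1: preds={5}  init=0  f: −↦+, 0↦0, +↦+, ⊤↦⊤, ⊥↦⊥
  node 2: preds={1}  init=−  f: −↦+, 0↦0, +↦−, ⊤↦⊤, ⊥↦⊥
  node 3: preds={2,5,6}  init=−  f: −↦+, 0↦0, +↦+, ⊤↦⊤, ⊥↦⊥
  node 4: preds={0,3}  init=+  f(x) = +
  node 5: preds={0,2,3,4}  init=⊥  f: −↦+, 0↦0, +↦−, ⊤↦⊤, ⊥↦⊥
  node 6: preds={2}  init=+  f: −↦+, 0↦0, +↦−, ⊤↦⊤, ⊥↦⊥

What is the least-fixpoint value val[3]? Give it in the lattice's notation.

Iteration log — 11 steps:
  step 1. node 0  ⊔preds=⊤  new=0  old=⊥  +wl: 
  step 2. node 1  ⊔preds=⊥  new=0  stable
  step 3. node 2  ⊔preds=0  new=⊤  old=−  +wl: 
  step 4. node 3  ⊔preds=⊤  new=⊤  old=−  +wl: 0
  step 5. node 4  ⊔preds=⊤  new=+  stable
  step 6. node 5  ⊔preds=⊤  new=⊤  old=⊥  +wl: 1,3
  step 7. node 6  ⊔preds=⊤  new=⊤  old=+  +wl: 
  step 8. node 0  ⊔preds=⊤  new=0  stable
  step 9. node 1  ⊔preds=⊤  new=⊤  old=0  +wl: 2
  step 10. node 3  ⊔preds=⊤  new=⊤  stable
  step 11. node 2  ⊔preds=⊤  new=⊤  stable

Least fixpoint reached:
  node 0: 0
  node 1: ⊤
  node 2: ⊤
  node 3: ⊤
  node 4: +
  node 5: ⊤
  node 6: ⊤

⊤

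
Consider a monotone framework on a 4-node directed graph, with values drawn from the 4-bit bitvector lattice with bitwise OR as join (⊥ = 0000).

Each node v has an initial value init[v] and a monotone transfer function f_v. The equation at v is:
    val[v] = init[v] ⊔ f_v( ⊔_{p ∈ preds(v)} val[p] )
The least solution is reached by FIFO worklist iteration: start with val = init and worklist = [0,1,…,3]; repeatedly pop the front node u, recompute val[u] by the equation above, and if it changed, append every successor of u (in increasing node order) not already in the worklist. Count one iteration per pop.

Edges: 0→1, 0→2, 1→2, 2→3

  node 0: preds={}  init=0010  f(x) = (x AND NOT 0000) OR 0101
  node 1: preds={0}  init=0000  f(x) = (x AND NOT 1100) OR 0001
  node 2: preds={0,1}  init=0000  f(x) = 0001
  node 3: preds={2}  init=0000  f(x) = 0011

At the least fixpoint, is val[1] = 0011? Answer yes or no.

yes

Trace (4 dequeues):
  [1] u=0 | in 0000 | out 0111 | prev 0010 | push {}
  [2] u=1 | in 0111 | out 0011 | prev 0000 | push {}
  [3] u=2 | in 0111 | out 0001 | prev 0000 | push {}
  [4] u=3 | in 0001 | out 0011 | prev 0000 | push {}

Converged values:
  [0] 0111
  [1] 0011
  [2] 0001
  [3] 0011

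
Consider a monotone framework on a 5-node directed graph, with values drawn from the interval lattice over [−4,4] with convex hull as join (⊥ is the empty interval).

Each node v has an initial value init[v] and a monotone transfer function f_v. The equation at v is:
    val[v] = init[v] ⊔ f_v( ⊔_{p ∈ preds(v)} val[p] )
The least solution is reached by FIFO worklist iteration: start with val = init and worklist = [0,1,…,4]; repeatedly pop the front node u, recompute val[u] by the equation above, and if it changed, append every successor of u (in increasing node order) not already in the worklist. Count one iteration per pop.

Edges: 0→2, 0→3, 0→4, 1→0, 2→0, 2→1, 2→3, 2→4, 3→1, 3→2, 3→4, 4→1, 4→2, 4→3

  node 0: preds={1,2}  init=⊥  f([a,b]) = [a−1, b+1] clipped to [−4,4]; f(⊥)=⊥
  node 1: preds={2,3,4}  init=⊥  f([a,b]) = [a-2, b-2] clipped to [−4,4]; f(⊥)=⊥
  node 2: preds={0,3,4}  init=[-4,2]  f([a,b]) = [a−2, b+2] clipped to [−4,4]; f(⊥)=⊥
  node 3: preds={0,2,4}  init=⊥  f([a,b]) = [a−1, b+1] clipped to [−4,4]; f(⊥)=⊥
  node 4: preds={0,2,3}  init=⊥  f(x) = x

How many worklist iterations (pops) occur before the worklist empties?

Trace (11 dequeues):
  [1] u=0 | in [-4,2] | out [-4,3] | prev ⊥ | push {}
  [2] u=1 | in [-4,2] | out [-4,0] | prev ⊥ | push {0}
  [3] u=2 | in [-4,3] | out [-4,4] | prev [-4,2] | push {1}
  [4] u=3 | in [-4,4] | out [-4,4] | prev ⊥ | push {2}
  [5] u=4 | in [-4,4] | out [-4,4] | prev ⊥ | push {3}
  [6] u=0 | in [-4,4] | out [-4,4] | prev [-4,3] | push {4}
  [7] u=1 | in [-4,4] | out [-4,2] | prev [-4,0] | push {0}
  [8] u=2 | in [-4,4] | out [-4,4] | ==
  [9] u=3 | in [-4,4] | out [-4,4] | ==
  [10] u=4 | in [-4,4] | out [-4,4] | ==
  [11] u=0 | in [-4,4] | out [-4,4] | ==

Converged values:
  [0] [-4,4]
  [1] [-4,2]
  [2] [-4,4]
  [3] [-4,4]
  [4] [-4,4]

11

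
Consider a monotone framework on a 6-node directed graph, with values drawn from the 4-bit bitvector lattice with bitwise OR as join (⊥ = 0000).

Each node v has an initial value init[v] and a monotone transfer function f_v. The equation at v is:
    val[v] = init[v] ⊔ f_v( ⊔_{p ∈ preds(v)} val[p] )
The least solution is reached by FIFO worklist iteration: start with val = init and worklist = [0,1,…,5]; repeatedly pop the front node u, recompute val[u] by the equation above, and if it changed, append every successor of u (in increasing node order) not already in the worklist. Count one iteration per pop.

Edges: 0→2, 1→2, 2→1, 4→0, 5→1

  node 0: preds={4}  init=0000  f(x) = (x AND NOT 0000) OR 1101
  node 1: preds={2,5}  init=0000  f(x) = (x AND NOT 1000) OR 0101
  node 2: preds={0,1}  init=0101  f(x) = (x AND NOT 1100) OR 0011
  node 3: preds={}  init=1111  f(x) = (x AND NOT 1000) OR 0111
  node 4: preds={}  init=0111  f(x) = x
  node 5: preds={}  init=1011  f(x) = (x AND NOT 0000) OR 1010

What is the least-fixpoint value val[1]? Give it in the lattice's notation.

Worklist (7 pops):
  #1 pop 0: in=0111 → 1111 (was 0000); enqueue []
  #2 pop 1: in=1111 → 0111 (was 0000); enqueue []
  #3 pop 2: in=1111 → 0111 (was 0101); enqueue [1]
  #4 pop 3: in=0000 → 1111 (no change)
  #5 pop 4: in=0000 → 0111 (no change)
  #6 pop 5: in=0000 → 1011 (no change)
  #7 pop 1: in=1111 → 0111 (no change)

Fixpoint:
  val[0] = 1111
  val[1] = 0111
  val[2] = 0111
  val[3] = 1111
  val[4] = 0111
  val[5] = 1011

0111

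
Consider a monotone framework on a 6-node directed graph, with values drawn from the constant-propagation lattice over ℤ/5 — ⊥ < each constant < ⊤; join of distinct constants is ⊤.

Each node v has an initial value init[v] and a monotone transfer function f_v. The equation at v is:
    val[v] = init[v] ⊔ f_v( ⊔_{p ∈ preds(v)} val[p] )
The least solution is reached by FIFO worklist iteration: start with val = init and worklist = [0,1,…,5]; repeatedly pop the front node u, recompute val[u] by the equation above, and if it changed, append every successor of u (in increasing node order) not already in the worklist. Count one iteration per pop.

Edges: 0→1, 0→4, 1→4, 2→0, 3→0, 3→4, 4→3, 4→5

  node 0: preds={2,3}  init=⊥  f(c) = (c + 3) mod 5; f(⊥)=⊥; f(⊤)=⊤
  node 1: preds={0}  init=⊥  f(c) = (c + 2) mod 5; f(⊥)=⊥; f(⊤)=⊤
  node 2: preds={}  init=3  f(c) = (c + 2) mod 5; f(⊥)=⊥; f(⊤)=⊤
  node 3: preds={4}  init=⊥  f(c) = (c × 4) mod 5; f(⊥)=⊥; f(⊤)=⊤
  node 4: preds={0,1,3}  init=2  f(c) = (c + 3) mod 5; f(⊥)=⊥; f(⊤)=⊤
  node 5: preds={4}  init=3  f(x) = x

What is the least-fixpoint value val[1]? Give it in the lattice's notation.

⊤

Worklist (12 pops):
  #1 pop 0: in=3 → 1 (was ⊥); enqueue []
  #2 pop 1: in=1 → 3 (was ⊥); enqueue []
  #3 pop 2: in=⊥ → 3 (no change)
  #4 pop 3: in=2 → 3 (was ⊥); enqueue [0]
  #5 pop 4: in=⊤ → ⊤ (was 2); enqueue [3]
  #6 pop 5: in=⊤ → ⊤ (was 3); enqueue []
  #7 pop 0: in=3 → 1 (no change)
  #8 pop 3: in=⊤ → ⊤ (was 3); enqueue [0,4]
  #9 pop 0: in=⊤ → ⊤ (was 1); enqueue [1]
  #10 pop 4: in=⊤ → ⊤ (no change)
  #11 pop 1: in=⊤ → ⊤ (was 3); enqueue [4]
  #12 pop 4: in=⊤ → ⊤ (no change)

Fixpoint:
  val[0] = ⊤
  val[1] = ⊤
  val[2] = 3
  val[3] = ⊤
  val[4] = ⊤
  val[5] = ⊤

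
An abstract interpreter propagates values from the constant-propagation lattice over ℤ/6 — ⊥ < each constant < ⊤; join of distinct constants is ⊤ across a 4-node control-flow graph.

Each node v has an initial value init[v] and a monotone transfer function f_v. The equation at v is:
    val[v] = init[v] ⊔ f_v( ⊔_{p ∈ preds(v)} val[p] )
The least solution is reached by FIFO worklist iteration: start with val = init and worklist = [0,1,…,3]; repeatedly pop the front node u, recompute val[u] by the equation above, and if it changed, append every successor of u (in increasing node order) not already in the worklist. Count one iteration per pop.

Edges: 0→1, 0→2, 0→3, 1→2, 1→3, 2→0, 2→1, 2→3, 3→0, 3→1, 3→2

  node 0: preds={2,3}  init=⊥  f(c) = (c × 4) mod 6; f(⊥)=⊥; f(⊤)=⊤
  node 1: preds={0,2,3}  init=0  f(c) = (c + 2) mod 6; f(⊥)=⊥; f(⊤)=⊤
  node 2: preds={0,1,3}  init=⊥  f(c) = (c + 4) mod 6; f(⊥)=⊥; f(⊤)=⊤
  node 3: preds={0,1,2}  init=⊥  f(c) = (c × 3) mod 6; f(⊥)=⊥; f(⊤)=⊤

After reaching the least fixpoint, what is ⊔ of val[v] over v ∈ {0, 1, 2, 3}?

Trace (10 dequeues):
  [1] u=0 | in ⊥ | out ⊥ | ==
  [2] u=1 | in ⊥ | out 0 | ==
  [3] u=2 | in 0 | out 4 | prev ⊥ | push {0,1}
  [4] u=3 | in ⊤ | out ⊤ | prev ⊥ | push {2}
  [5] u=0 | in ⊤ | out ⊤ | prev ⊥ | push {3}
  [6] u=1 | in ⊤ | out ⊤ | prev 0 | push {}
  [7] u=2 | in ⊤ | out ⊤ | prev 4 | push {0,1}
  [8] u=3 | in ⊤ | out ⊤ | ==
  [9] u=0 | in ⊤ | out ⊤ | ==
  [10] u=1 | in ⊤ | out ⊤ | ==

Converged values:
  [0] ⊤
  [1] ⊤
  [2] ⊤
  [3] ⊤

⊤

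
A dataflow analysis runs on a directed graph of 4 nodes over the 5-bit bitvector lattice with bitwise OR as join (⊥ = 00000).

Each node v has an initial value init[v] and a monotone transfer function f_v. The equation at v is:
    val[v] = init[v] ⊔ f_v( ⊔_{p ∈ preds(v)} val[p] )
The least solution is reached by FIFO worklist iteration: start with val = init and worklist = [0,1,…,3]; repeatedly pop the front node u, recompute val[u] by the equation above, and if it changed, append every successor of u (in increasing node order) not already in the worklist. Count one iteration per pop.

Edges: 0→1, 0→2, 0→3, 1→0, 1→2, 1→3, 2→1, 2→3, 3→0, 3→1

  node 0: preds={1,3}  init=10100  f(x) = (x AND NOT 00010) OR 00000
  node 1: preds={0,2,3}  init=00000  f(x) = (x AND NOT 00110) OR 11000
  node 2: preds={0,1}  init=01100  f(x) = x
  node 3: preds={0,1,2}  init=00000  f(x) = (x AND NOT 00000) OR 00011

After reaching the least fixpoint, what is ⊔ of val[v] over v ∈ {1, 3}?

11111

Worklist (10 pops):
  #1 pop 0: in=00000 → 10100 (no change)
  #2 pop 1: in=11100 → 11000 (was 00000); enqueue [0]
  #3 pop 2: in=11100 → 11100 (was 01100); enqueue [1]
  #4 pop 3: in=11100 → 11111 (was 00000); enqueue []
  #5 pop 0: in=11111 → 11101 (was 10100); enqueue [2,3]
  #6 pop 1: in=11111 → 11001 (was 11000); enqueue [0]
  #7 pop 2: in=11101 → 11101 (was 11100); enqueue [1]
  #8 pop 3: in=11101 → 11111 (no change)
  #9 pop 0: in=11111 → 11101 (no change)
  #10 pop 1: in=11111 → 11001 (no change)

Fixpoint:
  val[0] = 11101
  val[1] = 11001
  val[2] = 11101
  val[3] = 11111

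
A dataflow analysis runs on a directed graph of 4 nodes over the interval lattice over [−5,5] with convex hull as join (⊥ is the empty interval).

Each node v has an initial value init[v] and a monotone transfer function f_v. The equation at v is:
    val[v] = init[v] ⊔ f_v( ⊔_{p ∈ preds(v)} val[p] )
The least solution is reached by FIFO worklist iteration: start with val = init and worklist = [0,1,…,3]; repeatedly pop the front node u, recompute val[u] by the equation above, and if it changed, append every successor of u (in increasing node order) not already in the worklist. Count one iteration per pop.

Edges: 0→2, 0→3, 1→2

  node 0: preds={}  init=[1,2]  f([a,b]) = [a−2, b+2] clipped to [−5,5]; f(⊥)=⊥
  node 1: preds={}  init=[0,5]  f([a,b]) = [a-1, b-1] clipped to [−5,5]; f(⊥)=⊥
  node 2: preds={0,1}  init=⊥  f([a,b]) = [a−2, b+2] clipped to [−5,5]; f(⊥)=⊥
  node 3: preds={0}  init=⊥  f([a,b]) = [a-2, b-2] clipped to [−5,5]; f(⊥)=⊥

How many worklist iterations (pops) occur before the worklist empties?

Trace (4 dequeues):
  [1] u=0 | in ⊥ | out [1,2] | ==
  [2] u=1 | in ⊥ | out [0,5] | ==
  [3] u=2 | in [0,5] | out [-2,5] | prev ⊥ | push {}
  [4] u=3 | in [1,2] | out [-1,0] | prev ⊥ | push {}

Converged values:
  [0] [1,2]
  [1] [0,5]
  [2] [-2,5]
  [3] [-1,0]

4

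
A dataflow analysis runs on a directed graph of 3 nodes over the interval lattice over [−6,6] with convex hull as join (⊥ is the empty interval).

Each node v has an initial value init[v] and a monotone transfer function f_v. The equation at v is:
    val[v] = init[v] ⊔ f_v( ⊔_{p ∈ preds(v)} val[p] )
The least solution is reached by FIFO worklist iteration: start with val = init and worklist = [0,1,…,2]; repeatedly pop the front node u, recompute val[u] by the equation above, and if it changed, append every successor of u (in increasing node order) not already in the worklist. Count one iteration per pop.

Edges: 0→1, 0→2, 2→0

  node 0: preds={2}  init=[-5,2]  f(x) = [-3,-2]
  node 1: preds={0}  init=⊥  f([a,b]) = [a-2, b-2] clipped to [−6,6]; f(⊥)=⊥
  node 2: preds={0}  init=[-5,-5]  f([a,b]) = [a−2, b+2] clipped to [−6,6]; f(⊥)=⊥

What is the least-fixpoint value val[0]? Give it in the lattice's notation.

Trace (4 dequeues):
  [1] u=0 | in [-5,-5] | out [-5,2] | ==
  [2] u=1 | in [-5,2] | out [-6,0] | prev ⊥ | push {}
  [3] u=2 | in [-5,2] | out [-6,4] | prev [-5,-5] | push {0}
  [4] u=0 | in [-6,4] | out [-5,2] | ==

Converged values:
  [0] [-5,2]
  [1] [-6,0]
  [2] [-6,4]

[-5,2]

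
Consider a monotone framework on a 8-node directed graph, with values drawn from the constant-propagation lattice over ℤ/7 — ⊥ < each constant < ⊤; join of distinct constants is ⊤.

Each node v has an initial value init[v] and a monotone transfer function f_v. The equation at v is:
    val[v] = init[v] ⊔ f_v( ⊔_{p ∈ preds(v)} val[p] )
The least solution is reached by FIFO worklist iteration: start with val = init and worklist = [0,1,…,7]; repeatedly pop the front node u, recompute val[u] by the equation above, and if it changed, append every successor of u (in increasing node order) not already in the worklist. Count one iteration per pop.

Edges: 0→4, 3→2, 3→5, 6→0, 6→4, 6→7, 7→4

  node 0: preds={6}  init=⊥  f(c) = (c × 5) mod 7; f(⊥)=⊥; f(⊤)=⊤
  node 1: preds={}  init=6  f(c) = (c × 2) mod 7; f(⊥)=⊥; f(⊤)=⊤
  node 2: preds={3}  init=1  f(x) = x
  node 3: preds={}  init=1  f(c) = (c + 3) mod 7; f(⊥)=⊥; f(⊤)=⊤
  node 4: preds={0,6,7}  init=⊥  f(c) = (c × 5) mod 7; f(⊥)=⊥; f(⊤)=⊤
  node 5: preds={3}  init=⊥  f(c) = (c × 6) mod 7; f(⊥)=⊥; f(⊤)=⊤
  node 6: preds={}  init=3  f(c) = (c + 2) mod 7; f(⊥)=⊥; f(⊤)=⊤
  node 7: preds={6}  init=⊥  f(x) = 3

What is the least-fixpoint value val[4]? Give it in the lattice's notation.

Iteration log — 9 steps:
  step 1. node 0  ⊔preds=3  new=1  old=⊥  +wl: 
  step 2. node 1  ⊔preds=⊥  new=6  stable
  step 3. node 2  ⊔preds=1  new=1  stable
  step 4. node 3  ⊔preds=⊥  new=1  stable
  step 5. node 4  ⊔preds=⊤  new=⊤  old=⊥  +wl: 
  step 6. node 5  ⊔preds=1  new=6  old=⊥  +wl: 
  step 7. node 6  ⊔preds=⊥  new=3  stable
  step 8. node 7  ⊔preds=3  new=3  old=⊥  +wl: 4
  step 9. node 4  ⊔preds=⊤  new=⊤  stable

Least fixpoint reached:
  node 0: 1
  node 1: 6
  node 2: 1
  node 3: 1
  node 4: ⊤
  node 5: 6
  node 6: 3
  node 7: 3

⊤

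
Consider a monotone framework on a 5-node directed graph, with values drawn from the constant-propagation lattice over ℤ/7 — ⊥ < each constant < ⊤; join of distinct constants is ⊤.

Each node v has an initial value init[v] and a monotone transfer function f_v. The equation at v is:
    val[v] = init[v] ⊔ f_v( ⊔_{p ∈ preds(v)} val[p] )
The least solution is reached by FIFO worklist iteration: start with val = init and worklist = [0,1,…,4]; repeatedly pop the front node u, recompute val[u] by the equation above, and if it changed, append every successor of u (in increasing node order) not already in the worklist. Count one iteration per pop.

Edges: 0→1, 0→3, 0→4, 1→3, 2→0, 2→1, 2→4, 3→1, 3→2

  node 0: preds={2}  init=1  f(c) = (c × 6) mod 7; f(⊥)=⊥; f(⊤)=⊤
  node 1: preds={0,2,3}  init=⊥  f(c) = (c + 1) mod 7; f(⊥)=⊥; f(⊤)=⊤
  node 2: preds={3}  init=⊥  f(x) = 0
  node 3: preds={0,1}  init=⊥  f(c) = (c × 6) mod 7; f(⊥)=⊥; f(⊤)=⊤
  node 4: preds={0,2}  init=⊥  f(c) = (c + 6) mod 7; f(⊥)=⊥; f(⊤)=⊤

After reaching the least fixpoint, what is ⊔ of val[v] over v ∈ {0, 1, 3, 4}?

Iteration log — 10 steps:
  step 1. node 0  ⊔preds=⊥  new=1  stable
  step 2. node 1  ⊔preds=1  new=2  old=⊥  +wl: 
  step 3. node 2  ⊔preds=⊥  new=0  old=⊥  +wl: 0,1
  step 4. node 3  ⊔preds=⊤  new=⊤  old=⊥  +wl: 2
  step 5. node 4  ⊔preds=⊤  new=⊤  old=⊥  +wl: 
  step 6. node 0  ⊔preds=0  new=⊤  old=1  +wl: 3,4
  step 7. node 1  ⊔preds=⊤  new=⊤  old=2  +wl: 
  step 8. node 2  ⊔preds=⊤  new=0  stable
  step 9. node 3  ⊔preds=⊤  new=⊤  stable
  step 10. node 4  ⊔preds=⊤  new=⊤  stable

Least fixpoint reached:
  node 0: ⊤
  node 1: ⊤
  node 2: 0
  node 3: ⊤
  node 4: ⊤

⊤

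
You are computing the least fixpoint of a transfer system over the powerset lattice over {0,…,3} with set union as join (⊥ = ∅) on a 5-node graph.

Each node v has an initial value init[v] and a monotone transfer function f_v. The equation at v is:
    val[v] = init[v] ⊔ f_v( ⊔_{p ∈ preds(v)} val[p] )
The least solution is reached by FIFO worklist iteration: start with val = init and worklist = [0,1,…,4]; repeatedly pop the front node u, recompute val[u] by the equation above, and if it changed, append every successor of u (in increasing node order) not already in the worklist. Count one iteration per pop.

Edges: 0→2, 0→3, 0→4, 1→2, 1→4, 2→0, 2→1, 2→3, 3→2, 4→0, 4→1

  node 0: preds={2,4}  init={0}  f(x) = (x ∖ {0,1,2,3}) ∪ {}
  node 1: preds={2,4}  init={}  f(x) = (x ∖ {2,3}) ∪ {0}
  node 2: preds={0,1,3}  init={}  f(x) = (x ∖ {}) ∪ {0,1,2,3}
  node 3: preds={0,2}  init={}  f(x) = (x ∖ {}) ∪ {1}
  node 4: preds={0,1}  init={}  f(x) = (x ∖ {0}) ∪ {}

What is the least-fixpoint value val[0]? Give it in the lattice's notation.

Worklist (11 pops):
  #1 pop 0: in={} → {0} (no change)
  #2 pop 1: in={} → {0} (was {}); enqueue []
  #3 pop 2: in={0} → {0,1,2,3} (was {}); enqueue [0,1]
  #4 pop 3: in={0,1,2,3} → {0,1,2,3} (was {}); enqueue [2]
  #5 pop 4: in={0} → {} (no change)
  #6 pop 0: in={0,1,2,3} → {0} (no change)
  #7 pop 1: in={0,1,2,3} → {0,1} (was {0}); enqueue [4]
  #8 pop 2: in={0,1,2,3} → {0,1,2,3} (no change)
  #9 pop 4: in={0,1} → {1} (was {}); enqueue [0,1]
  #10 pop 0: in={0,1,2,3} → {0} (no change)
  #11 pop 1: in={0,1,2,3} → {0,1} (no change)

Fixpoint:
  val[0] = {0}
  val[1] = {0,1}
  val[2] = {0,1,2,3}
  val[3] = {0,1,2,3}
  val[4] = {1}

{0}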